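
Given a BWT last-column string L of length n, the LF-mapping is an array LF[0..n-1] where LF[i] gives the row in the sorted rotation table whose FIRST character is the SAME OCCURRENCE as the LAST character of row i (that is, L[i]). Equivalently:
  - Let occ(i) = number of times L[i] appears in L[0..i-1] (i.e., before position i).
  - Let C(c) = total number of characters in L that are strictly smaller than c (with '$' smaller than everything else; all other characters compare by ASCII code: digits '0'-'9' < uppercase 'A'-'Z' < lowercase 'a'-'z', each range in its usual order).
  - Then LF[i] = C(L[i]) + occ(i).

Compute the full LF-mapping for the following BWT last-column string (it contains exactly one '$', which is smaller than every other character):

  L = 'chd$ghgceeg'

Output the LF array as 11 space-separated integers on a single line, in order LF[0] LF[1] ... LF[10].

Answer: 1 9 3 0 6 10 7 2 4 5 8

Derivation:
Char counts: '$':1, 'c':2, 'd':1, 'e':2, 'g':3, 'h':2
C (first-col start): C('$')=0, C('c')=1, C('d')=3, C('e')=4, C('g')=6, C('h')=9
L[0]='c': occ=0, LF[0]=C('c')+0=1+0=1
L[1]='h': occ=0, LF[1]=C('h')+0=9+0=9
L[2]='d': occ=0, LF[2]=C('d')+0=3+0=3
L[3]='$': occ=0, LF[3]=C('$')+0=0+0=0
L[4]='g': occ=0, LF[4]=C('g')+0=6+0=6
L[5]='h': occ=1, LF[5]=C('h')+1=9+1=10
L[6]='g': occ=1, LF[6]=C('g')+1=6+1=7
L[7]='c': occ=1, LF[7]=C('c')+1=1+1=2
L[8]='e': occ=0, LF[8]=C('e')+0=4+0=4
L[9]='e': occ=1, LF[9]=C('e')+1=4+1=5
L[10]='g': occ=2, LF[10]=C('g')+2=6+2=8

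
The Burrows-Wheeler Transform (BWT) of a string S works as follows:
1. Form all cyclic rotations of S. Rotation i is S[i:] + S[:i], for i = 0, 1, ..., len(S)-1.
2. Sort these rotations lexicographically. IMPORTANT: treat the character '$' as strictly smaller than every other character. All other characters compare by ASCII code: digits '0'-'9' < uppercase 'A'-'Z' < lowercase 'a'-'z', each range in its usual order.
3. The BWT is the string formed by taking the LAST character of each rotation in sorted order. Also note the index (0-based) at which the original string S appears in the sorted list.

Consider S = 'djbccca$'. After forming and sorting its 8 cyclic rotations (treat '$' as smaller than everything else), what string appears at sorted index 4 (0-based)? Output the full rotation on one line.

Answer: cca$djbc

Derivation:
All 8 rotations (rotation i = S[i:]+S[:i]):
  rot[0] = djbccca$
  rot[1] = jbccca$d
  rot[2] = bccca$dj
  rot[3] = ccca$djb
  rot[4] = cca$djbc
  rot[5] = ca$djbcc
  rot[6] = a$djbccc
  rot[7] = $djbccca
Sorted (with $ < everything):
  sorted[0] = $djbccca
  sorted[1] = a$djbccc
  sorted[2] = bccca$dj
  sorted[3] = ca$djbcc
  sorted[4] = cca$djbc
  sorted[5] = ccca$djb
  sorted[6] = djbccca$
  sorted[7] = jbccca$d
sorted[4] = cca$djbc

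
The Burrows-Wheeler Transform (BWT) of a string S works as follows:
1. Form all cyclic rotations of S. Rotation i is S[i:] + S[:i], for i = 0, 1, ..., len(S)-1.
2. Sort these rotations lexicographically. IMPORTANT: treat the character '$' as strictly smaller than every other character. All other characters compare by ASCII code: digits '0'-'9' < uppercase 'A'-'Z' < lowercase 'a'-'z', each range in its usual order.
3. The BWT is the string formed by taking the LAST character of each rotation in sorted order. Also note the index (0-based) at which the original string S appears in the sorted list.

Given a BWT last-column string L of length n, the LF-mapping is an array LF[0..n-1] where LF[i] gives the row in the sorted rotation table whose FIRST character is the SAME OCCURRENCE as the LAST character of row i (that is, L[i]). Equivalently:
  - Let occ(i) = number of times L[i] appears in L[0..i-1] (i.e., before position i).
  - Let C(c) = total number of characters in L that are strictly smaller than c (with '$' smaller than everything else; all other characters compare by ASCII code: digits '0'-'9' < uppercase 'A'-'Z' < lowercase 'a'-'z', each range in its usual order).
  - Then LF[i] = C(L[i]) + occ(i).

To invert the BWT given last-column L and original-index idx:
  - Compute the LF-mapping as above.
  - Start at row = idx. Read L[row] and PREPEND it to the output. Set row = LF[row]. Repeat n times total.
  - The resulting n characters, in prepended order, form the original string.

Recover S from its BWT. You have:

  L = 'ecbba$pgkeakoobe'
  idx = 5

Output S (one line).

LF mapping: 7 6 3 4 1 0 15 10 11 8 2 12 13 14 5 9
Walk LF starting at row 5, prepending L[row]:
  step 1: row=5, L[5]='$', prepend. Next row=LF[5]=0
  step 2: row=0, L[0]='e', prepend. Next row=LF[0]=7
  step 3: row=7, L[7]='g', prepend. Next row=LF[7]=10
  step 4: row=10, L[10]='a', prepend. Next row=LF[10]=2
  step 5: row=2, L[2]='b', prepend. Next row=LF[2]=3
  step 6: row=3, L[3]='b', prepend. Next row=LF[3]=4
  step 7: row=4, L[4]='a', prepend. Next row=LF[4]=1
  step 8: row=1, L[1]='c', prepend. Next row=LF[1]=6
  step 9: row=6, L[6]='p', prepend. Next row=LF[6]=15
  step 10: row=15, L[15]='e', prepend. Next row=LF[15]=9
  step 11: row=9, L[9]='e', prepend. Next row=LF[9]=8
  step 12: row=8, L[8]='k', prepend. Next row=LF[8]=11
  step 13: row=11, L[11]='k', prepend. Next row=LF[11]=12
  step 14: row=12, L[12]='o', prepend. Next row=LF[12]=13
  step 15: row=13, L[13]='o', prepend. Next row=LF[13]=14
  step 16: row=14, L[14]='b', prepend. Next row=LF[14]=5
Reversed output: bookkeepcabbage$

Answer: bookkeepcabbage$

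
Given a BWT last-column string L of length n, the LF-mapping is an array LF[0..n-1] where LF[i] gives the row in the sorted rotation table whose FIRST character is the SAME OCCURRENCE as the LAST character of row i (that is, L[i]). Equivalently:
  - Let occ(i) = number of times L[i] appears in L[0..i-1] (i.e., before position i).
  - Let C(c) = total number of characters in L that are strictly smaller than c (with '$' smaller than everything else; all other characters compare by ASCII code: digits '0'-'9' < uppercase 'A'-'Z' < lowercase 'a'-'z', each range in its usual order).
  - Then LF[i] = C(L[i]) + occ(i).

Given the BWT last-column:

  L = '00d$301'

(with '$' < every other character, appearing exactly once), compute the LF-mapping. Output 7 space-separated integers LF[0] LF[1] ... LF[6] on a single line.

Char counts: '$':1, '0':3, '1':1, '3':1, 'd':1
C (first-col start): C('$')=0, C('0')=1, C('1')=4, C('3')=5, C('d')=6
L[0]='0': occ=0, LF[0]=C('0')+0=1+0=1
L[1]='0': occ=1, LF[1]=C('0')+1=1+1=2
L[2]='d': occ=0, LF[2]=C('d')+0=6+0=6
L[3]='$': occ=0, LF[3]=C('$')+0=0+0=0
L[4]='3': occ=0, LF[4]=C('3')+0=5+0=5
L[5]='0': occ=2, LF[5]=C('0')+2=1+2=3
L[6]='1': occ=0, LF[6]=C('1')+0=4+0=4

Answer: 1 2 6 0 5 3 4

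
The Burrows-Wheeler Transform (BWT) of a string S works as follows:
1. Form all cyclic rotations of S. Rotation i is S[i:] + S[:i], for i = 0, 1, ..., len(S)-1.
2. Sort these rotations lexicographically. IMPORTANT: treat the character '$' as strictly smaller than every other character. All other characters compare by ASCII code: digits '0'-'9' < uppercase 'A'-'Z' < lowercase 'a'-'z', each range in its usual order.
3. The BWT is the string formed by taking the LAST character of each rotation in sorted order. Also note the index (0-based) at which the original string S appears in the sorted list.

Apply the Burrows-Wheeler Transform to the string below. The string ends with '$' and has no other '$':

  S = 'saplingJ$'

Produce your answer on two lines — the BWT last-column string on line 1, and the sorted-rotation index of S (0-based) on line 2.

Answer: Jgsnlpia$
8

Derivation:
All 9 rotations (rotation i = S[i:]+S[:i]):
  rot[0] = saplingJ$
  rot[1] = aplingJ$s
  rot[2] = plingJ$sa
  rot[3] = lingJ$sap
  rot[4] = ingJ$sapl
  rot[5] = ngJ$sapli
  rot[6] = gJ$saplin
  rot[7] = J$sapling
  rot[8] = $saplingJ
Sorted (with $ < everything):
  sorted[0] = $saplingJ  (last char: 'J')
  sorted[1] = J$sapling  (last char: 'g')
  sorted[2] = aplingJ$s  (last char: 's')
  sorted[3] = gJ$saplin  (last char: 'n')
  sorted[4] = ingJ$sapl  (last char: 'l')
  sorted[5] = lingJ$sap  (last char: 'p')
  sorted[6] = ngJ$sapli  (last char: 'i')
  sorted[7] = plingJ$sa  (last char: 'a')
  sorted[8] = saplingJ$  (last char: '$')
Last column: Jgsnlpia$
Original string S is at sorted index 8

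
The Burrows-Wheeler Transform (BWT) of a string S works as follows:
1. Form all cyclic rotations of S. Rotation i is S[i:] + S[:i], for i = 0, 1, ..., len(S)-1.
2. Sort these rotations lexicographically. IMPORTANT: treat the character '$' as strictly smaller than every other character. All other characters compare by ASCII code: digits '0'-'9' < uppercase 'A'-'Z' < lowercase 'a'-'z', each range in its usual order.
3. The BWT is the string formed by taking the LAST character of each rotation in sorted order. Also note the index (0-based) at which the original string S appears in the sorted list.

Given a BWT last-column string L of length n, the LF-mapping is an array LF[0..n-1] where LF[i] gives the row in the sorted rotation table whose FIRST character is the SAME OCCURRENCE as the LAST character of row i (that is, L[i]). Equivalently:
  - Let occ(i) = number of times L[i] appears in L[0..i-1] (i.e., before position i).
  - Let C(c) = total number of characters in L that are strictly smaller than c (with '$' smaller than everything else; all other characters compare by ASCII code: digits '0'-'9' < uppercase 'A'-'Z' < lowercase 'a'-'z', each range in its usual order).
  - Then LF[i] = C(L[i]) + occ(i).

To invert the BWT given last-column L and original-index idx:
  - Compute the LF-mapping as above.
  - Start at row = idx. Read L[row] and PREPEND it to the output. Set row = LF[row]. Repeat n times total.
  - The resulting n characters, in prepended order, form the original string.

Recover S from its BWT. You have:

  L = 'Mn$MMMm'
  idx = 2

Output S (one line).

LF mapping: 1 6 0 2 3 4 5
Walk LF starting at row 2, prepending L[row]:
  step 1: row=2, L[2]='$', prepend. Next row=LF[2]=0
  step 2: row=0, L[0]='M', prepend. Next row=LF[0]=1
  step 3: row=1, L[1]='n', prepend. Next row=LF[1]=6
  step 4: row=6, L[6]='m', prepend. Next row=LF[6]=5
  step 5: row=5, L[5]='M', prepend. Next row=LF[5]=4
  step 6: row=4, L[4]='M', prepend. Next row=LF[4]=3
  step 7: row=3, L[3]='M', prepend. Next row=LF[3]=2
Reversed output: MMMmnM$

Answer: MMMmnM$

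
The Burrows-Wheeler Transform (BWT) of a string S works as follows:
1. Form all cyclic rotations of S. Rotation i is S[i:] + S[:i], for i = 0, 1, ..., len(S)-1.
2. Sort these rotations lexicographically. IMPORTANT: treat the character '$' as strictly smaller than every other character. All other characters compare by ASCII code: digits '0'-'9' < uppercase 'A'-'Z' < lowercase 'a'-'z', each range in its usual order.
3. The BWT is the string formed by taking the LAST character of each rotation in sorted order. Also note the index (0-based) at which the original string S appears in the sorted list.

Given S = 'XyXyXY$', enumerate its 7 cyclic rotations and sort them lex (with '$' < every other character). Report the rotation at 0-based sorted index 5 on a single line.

All 7 rotations (rotation i = S[i:]+S[:i]):
  rot[0] = XyXyXY$
  rot[1] = yXyXY$X
  rot[2] = XyXY$Xy
  rot[3] = yXY$XyX
  rot[4] = XY$XyXy
  rot[5] = Y$XyXyX
  rot[6] = $XyXyXY
Sorted (with $ < everything):
  sorted[0] = $XyXyXY
  sorted[1] = XY$XyXy
  sorted[2] = XyXY$Xy
  sorted[3] = XyXyXY$
  sorted[4] = Y$XyXyX
  sorted[5] = yXY$XyX
  sorted[6] = yXyXY$X
sorted[5] = yXY$XyX

Answer: yXY$XyX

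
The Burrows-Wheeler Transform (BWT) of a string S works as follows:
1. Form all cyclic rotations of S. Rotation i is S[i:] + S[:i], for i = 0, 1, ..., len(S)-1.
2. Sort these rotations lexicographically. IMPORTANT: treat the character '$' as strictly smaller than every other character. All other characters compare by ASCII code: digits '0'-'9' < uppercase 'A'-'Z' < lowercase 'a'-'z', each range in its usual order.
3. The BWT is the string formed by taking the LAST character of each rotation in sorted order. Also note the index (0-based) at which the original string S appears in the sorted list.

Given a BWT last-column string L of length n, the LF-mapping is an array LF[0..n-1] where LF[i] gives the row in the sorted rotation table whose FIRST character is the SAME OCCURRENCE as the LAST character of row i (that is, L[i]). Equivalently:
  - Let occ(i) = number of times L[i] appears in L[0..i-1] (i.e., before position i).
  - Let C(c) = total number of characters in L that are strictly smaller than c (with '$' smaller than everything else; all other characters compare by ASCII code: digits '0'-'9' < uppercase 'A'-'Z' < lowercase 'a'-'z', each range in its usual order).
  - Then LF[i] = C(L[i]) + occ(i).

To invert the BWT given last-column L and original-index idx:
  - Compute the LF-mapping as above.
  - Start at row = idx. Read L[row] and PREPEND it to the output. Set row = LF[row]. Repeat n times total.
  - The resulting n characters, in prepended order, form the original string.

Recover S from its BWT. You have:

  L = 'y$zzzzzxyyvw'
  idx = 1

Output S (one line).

Answer: vzyzxzwzyzy$

Derivation:
LF mapping: 4 0 7 8 9 10 11 3 5 6 1 2
Walk LF starting at row 1, prepending L[row]:
  step 1: row=1, L[1]='$', prepend. Next row=LF[1]=0
  step 2: row=0, L[0]='y', prepend. Next row=LF[0]=4
  step 3: row=4, L[4]='z', prepend. Next row=LF[4]=9
  step 4: row=9, L[9]='y', prepend. Next row=LF[9]=6
  step 5: row=6, L[6]='z', prepend. Next row=LF[6]=11
  step 6: row=11, L[11]='w', prepend. Next row=LF[11]=2
  step 7: row=2, L[2]='z', prepend. Next row=LF[2]=7
  step 8: row=7, L[7]='x', prepend. Next row=LF[7]=3
  step 9: row=3, L[3]='z', prepend. Next row=LF[3]=8
  step 10: row=8, L[8]='y', prepend. Next row=LF[8]=5
  step 11: row=5, L[5]='z', prepend. Next row=LF[5]=10
  step 12: row=10, L[10]='v', prepend. Next row=LF[10]=1
Reversed output: vzyzxzwzyzy$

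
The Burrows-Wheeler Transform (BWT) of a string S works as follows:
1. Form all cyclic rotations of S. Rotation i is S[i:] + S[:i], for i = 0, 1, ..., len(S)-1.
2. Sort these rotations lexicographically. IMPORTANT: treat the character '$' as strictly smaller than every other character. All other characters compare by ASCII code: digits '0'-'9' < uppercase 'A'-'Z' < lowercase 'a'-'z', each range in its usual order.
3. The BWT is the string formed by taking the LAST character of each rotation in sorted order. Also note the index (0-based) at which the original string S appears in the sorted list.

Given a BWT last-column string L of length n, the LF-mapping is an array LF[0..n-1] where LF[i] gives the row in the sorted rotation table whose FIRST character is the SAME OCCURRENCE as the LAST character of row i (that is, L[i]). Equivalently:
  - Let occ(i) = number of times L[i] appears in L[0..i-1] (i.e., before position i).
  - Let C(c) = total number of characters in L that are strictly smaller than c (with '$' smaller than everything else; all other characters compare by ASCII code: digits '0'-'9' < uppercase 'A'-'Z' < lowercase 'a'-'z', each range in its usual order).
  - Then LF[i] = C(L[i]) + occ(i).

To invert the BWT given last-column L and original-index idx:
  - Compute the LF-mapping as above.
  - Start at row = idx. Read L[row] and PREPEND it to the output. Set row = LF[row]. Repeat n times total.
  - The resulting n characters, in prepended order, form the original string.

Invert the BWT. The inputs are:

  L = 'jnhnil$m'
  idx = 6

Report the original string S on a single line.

Answer: nhilmnj$

Derivation:
LF mapping: 3 6 1 7 2 4 0 5
Walk LF starting at row 6, prepending L[row]:
  step 1: row=6, L[6]='$', prepend. Next row=LF[6]=0
  step 2: row=0, L[0]='j', prepend. Next row=LF[0]=3
  step 3: row=3, L[3]='n', prepend. Next row=LF[3]=7
  step 4: row=7, L[7]='m', prepend. Next row=LF[7]=5
  step 5: row=5, L[5]='l', prepend. Next row=LF[5]=4
  step 6: row=4, L[4]='i', prepend. Next row=LF[4]=2
  step 7: row=2, L[2]='h', prepend. Next row=LF[2]=1
  step 8: row=1, L[1]='n', prepend. Next row=LF[1]=6
Reversed output: nhilmnj$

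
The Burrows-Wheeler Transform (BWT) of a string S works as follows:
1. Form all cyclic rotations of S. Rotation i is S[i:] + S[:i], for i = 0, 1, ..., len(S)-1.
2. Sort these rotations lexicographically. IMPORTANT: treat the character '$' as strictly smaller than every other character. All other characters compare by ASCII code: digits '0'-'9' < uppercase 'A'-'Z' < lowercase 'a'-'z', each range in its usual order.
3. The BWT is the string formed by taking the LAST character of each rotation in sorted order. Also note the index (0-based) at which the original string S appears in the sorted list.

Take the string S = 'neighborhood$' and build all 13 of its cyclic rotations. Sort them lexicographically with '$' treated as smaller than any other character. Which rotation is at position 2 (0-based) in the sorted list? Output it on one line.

Answer: d$neighborhoo

Derivation:
All 13 rotations (rotation i = S[i:]+S[:i]):
  rot[0] = neighborhood$
  rot[1] = eighborhood$n
  rot[2] = ighborhood$ne
  rot[3] = ghborhood$nei
  rot[4] = hborhood$neig
  rot[5] = borhood$neigh
  rot[6] = orhood$neighb
  rot[7] = rhood$neighbo
  rot[8] = hood$neighbor
  rot[9] = ood$neighborh
  rot[10] = od$neighborho
  rot[11] = d$neighborhoo
  rot[12] = $neighborhood
Sorted (with $ < everything):
  sorted[0] = $neighborhood
  sorted[1] = borhood$neigh
  sorted[2] = d$neighborhoo
  sorted[3] = eighborhood$n
  sorted[4] = ghborhood$nei
  sorted[5] = hborhood$neig
  sorted[6] = hood$neighbor
  sorted[7] = ighborhood$ne
  sorted[8] = neighborhood$
  sorted[9] = od$neighborho
  sorted[10] = ood$neighborh
  sorted[11] = orhood$neighb
  sorted[12] = rhood$neighbo
sorted[2] = d$neighborhoo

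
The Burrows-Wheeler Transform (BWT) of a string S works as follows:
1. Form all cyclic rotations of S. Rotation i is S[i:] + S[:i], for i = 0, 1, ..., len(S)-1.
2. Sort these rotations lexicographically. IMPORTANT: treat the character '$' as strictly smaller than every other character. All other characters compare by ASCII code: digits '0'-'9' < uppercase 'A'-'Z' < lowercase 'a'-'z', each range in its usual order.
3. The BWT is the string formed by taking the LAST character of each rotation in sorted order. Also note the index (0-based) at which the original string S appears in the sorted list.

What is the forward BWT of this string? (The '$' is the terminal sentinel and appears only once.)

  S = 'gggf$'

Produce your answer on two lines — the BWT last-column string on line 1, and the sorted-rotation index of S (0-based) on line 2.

All 5 rotations (rotation i = S[i:]+S[:i]):
  rot[0] = gggf$
  rot[1] = ggf$g
  rot[2] = gf$gg
  rot[3] = f$ggg
  rot[4] = $gggf
Sorted (with $ < everything):
  sorted[0] = $gggf  (last char: 'f')
  sorted[1] = f$ggg  (last char: 'g')
  sorted[2] = gf$gg  (last char: 'g')
  sorted[3] = ggf$g  (last char: 'g')
  sorted[4] = gggf$  (last char: '$')
Last column: fggg$
Original string S is at sorted index 4

Answer: fggg$
4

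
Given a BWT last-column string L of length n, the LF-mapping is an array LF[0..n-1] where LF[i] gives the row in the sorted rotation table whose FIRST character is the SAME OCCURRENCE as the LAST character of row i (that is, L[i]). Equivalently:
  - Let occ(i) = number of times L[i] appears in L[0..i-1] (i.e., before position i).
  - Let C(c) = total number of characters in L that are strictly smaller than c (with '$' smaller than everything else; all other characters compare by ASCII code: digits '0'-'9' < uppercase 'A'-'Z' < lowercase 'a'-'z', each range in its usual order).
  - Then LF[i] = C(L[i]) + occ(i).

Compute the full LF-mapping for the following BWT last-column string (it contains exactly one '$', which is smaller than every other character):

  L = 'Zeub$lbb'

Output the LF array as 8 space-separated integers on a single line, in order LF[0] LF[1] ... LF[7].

Char counts: '$':1, 'Z':1, 'b':3, 'e':1, 'l':1, 'u':1
C (first-col start): C('$')=0, C('Z')=1, C('b')=2, C('e')=5, C('l')=6, C('u')=7
L[0]='Z': occ=0, LF[0]=C('Z')+0=1+0=1
L[1]='e': occ=0, LF[1]=C('e')+0=5+0=5
L[2]='u': occ=0, LF[2]=C('u')+0=7+0=7
L[3]='b': occ=0, LF[3]=C('b')+0=2+0=2
L[4]='$': occ=0, LF[4]=C('$')+0=0+0=0
L[5]='l': occ=0, LF[5]=C('l')+0=6+0=6
L[6]='b': occ=1, LF[6]=C('b')+1=2+1=3
L[7]='b': occ=2, LF[7]=C('b')+2=2+2=4

Answer: 1 5 7 2 0 6 3 4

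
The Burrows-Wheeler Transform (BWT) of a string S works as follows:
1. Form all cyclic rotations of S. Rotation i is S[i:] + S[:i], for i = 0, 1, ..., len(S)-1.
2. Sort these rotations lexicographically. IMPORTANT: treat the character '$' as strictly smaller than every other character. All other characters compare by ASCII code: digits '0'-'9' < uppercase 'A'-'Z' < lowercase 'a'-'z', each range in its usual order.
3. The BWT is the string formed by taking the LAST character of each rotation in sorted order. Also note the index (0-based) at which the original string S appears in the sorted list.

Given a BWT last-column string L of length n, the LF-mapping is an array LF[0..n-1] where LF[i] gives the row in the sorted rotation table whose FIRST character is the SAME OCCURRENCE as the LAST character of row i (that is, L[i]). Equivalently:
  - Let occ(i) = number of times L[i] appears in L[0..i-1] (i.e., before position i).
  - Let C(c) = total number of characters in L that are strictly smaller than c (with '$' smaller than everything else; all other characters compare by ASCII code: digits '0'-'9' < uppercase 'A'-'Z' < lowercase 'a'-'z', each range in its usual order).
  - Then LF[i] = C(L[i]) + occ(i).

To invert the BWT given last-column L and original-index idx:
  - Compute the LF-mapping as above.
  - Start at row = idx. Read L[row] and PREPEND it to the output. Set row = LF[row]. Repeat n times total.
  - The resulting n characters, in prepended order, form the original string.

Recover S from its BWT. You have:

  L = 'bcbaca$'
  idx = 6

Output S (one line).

Answer: cbacab$

Derivation:
LF mapping: 3 5 4 1 6 2 0
Walk LF starting at row 6, prepending L[row]:
  step 1: row=6, L[6]='$', prepend. Next row=LF[6]=0
  step 2: row=0, L[0]='b', prepend. Next row=LF[0]=3
  step 3: row=3, L[3]='a', prepend. Next row=LF[3]=1
  step 4: row=1, L[1]='c', prepend. Next row=LF[1]=5
  step 5: row=5, L[5]='a', prepend. Next row=LF[5]=2
  step 6: row=2, L[2]='b', prepend. Next row=LF[2]=4
  step 7: row=4, L[4]='c', prepend. Next row=LF[4]=6
Reversed output: cbacab$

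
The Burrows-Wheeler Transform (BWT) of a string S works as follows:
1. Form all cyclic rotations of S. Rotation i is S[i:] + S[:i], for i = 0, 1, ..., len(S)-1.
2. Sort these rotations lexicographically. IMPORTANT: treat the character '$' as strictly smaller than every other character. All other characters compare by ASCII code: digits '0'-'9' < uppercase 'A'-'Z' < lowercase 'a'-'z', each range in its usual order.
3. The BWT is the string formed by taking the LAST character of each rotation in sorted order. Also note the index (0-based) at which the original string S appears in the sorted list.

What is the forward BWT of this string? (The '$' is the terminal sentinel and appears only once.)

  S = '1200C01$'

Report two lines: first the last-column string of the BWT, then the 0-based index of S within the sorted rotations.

Answer: 12C00$10
5

Derivation:
All 8 rotations (rotation i = S[i:]+S[:i]):
  rot[0] = 1200C01$
  rot[1] = 200C01$1
  rot[2] = 00C01$12
  rot[3] = 0C01$120
  rot[4] = C01$1200
  rot[5] = 01$1200C
  rot[6] = 1$1200C0
  rot[7] = $1200C01
Sorted (with $ < everything):
  sorted[0] = $1200C01  (last char: '1')
  sorted[1] = 00C01$12  (last char: '2')
  sorted[2] = 01$1200C  (last char: 'C')
  sorted[3] = 0C01$120  (last char: '0')
  sorted[4] = 1$1200C0  (last char: '0')
  sorted[5] = 1200C01$  (last char: '$')
  sorted[6] = 200C01$1  (last char: '1')
  sorted[7] = C01$1200  (last char: '0')
Last column: 12C00$10
Original string S is at sorted index 5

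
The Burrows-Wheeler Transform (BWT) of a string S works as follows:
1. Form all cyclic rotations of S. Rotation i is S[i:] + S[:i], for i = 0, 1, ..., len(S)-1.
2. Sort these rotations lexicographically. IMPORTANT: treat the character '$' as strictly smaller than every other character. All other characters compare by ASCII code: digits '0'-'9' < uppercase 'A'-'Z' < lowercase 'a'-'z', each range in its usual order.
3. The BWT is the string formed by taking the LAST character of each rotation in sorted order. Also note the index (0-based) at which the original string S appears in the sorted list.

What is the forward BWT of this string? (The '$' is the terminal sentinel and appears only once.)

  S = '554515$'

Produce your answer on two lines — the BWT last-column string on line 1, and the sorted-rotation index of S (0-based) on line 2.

All 7 rotations (rotation i = S[i:]+S[:i]):
  rot[0] = 554515$
  rot[1] = 54515$5
  rot[2] = 4515$55
  rot[3] = 515$554
  rot[4] = 15$5545
  rot[5] = 5$55451
  rot[6] = $554515
Sorted (with $ < everything):
  sorted[0] = $554515  (last char: '5')
  sorted[1] = 15$5545  (last char: '5')
  sorted[2] = 4515$55  (last char: '5')
  sorted[3] = 5$55451  (last char: '1')
  sorted[4] = 515$554  (last char: '4')
  sorted[5] = 54515$5  (last char: '5')
  sorted[6] = 554515$  (last char: '$')
Last column: 555145$
Original string S is at sorted index 6

Answer: 555145$
6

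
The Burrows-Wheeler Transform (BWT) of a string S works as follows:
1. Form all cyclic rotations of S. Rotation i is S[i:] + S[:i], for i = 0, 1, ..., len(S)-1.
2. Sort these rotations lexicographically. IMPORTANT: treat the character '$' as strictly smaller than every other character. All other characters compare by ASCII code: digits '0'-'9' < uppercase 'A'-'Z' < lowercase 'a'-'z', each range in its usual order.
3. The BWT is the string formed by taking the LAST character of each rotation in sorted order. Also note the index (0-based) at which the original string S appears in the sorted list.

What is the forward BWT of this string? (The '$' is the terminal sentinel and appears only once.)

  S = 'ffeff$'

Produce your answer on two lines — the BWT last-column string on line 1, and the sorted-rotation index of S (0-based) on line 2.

Answer: ffffe$
5

Derivation:
All 6 rotations (rotation i = S[i:]+S[:i]):
  rot[0] = ffeff$
  rot[1] = feff$f
  rot[2] = eff$ff
  rot[3] = ff$ffe
  rot[4] = f$ffef
  rot[5] = $ffeff
Sorted (with $ < everything):
  sorted[0] = $ffeff  (last char: 'f')
  sorted[1] = eff$ff  (last char: 'f')
  sorted[2] = f$ffef  (last char: 'f')
  sorted[3] = feff$f  (last char: 'f')
  sorted[4] = ff$ffe  (last char: 'e')
  sorted[5] = ffeff$  (last char: '$')
Last column: ffffe$
Original string S is at sorted index 5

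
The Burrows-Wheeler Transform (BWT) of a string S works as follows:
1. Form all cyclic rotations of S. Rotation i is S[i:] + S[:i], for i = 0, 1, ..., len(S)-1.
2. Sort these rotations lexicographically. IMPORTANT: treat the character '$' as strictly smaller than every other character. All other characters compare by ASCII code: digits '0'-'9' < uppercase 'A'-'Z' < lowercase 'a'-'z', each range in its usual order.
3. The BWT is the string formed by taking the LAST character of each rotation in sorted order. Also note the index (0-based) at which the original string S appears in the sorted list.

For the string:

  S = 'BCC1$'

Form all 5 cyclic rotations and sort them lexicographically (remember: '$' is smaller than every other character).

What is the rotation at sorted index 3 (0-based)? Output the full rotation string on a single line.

All 5 rotations (rotation i = S[i:]+S[:i]):
  rot[0] = BCC1$
  rot[1] = CC1$B
  rot[2] = C1$BC
  rot[3] = 1$BCC
  rot[4] = $BCC1
Sorted (with $ < everything):
  sorted[0] = $BCC1
  sorted[1] = 1$BCC
  sorted[2] = BCC1$
  sorted[3] = C1$BC
  sorted[4] = CC1$B
sorted[3] = C1$BC

Answer: C1$BC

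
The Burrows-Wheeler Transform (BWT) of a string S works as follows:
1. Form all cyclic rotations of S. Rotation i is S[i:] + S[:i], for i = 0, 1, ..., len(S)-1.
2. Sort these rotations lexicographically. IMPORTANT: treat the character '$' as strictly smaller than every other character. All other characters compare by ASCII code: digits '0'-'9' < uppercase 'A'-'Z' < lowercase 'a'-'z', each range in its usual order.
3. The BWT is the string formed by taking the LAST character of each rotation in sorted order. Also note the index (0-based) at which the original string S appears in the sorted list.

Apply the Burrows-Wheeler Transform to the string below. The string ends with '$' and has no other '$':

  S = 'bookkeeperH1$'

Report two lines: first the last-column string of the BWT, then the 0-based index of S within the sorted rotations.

All 13 rotations (rotation i = S[i:]+S[:i]):
  rot[0] = bookkeeperH1$
  rot[1] = ookkeeperH1$b
  rot[2] = okkeeperH1$bo
  rot[3] = kkeeperH1$boo
  rot[4] = keeperH1$book
  rot[5] = eeperH1$bookk
  rot[6] = eperH1$bookke
  rot[7] = perH1$bookkee
  rot[8] = erH1$bookkeep
  rot[9] = rH1$bookkeepe
  rot[10] = H1$bookkeeper
  rot[11] = 1$bookkeeperH
  rot[12] = $bookkeeperH1
Sorted (with $ < everything):
  sorted[0] = $bookkeeperH1  (last char: '1')
  sorted[1] = 1$bookkeeperH  (last char: 'H')
  sorted[2] = H1$bookkeeper  (last char: 'r')
  sorted[3] = bookkeeperH1$  (last char: '$')
  sorted[4] = eeperH1$bookk  (last char: 'k')
  sorted[5] = eperH1$bookke  (last char: 'e')
  sorted[6] = erH1$bookkeep  (last char: 'p')
  sorted[7] = keeperH1$book  (last char: 'k')
  sorted[8] = kkeeperH1$boo  (last char: 'o')
  sorted[9] = okkeeperH1$bo  (last char: 'o')
  sorted[10] = ookkeeperH1$b  (last char: 'b')
  sorted[11] = perH1$bookkee  (last char: 'e')
  sorted[12] = rH1$bookkeepe  (last char: 'e')
Last column: 1Hr$kepkoobee
Original string S is at sorted index 3

Answer: 1Hr$kepkoobee
3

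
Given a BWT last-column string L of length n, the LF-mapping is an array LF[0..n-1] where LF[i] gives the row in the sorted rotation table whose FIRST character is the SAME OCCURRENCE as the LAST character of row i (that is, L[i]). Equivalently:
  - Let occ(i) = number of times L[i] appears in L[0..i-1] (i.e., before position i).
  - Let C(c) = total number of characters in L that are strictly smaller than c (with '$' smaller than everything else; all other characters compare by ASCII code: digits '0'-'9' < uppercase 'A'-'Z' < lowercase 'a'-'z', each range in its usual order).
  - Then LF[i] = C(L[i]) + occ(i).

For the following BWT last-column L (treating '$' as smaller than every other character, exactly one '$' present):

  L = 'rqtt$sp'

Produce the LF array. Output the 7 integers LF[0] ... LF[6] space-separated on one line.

Char counts: '$':1, 'p':1, 'q':1, 'r':1, 's':1, 't':2
C (first-col start): C('$')=0, C('p')=1, C('q')=2, C('r')=3, C('s')=4, C('t')=5
L[0]='r': occ=0, LF[0]=C('r')+0=3+0=3
L[1]='q': occ=0, LF[1]=C('q')+0=2+0=2
L[2]='t': occ=0, LF[2]=C('t')+0=5+0=5
L[3]='t': occ=1, LF[3]=C('t')+1=5+1=6
L[4]='$': occ=0, LF[4]=C('$')+0=0+0=0
L[5]='s': occ=0, LF[5]=C('s')+0=4+0=4
L[6]='p': occ=0, LF[6]=C('p')+0=1+0=1

Answer: 3 2 5 6 0 4 1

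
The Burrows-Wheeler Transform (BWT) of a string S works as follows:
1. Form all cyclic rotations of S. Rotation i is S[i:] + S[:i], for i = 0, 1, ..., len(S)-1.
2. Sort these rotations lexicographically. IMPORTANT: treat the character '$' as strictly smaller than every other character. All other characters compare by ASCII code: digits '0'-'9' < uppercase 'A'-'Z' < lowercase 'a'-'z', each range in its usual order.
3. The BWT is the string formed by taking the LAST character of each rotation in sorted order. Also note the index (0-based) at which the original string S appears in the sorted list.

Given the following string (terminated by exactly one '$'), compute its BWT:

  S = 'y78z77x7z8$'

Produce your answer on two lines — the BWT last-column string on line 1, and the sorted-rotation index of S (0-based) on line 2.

Answer: 8zy7xz77$87
8

Derivation:
All 11 rotations (rotation i = S[i:]+S[:i]):
  rot[0] = y78z77x7z8$
  rot[1] = 78z77x7z8$y
  rot[2] = 8z77x7z8$y7
  rot[3] = z77x7z8$y78
  rot[4] = 77x7z8$y78z
  rot[5] = 7x7z8$y78z7
  rot[6] = x7z8$y78z77
  rot[7] = 7z8$y78z77x
  rot[8] = z8$y78z77x7
  rot[9] = 8$y78z77x7z
  rot[10] = $y78z77x7z8
Sorted (with $ < everything):
  sorted[0] = $y78z77x7z8  (last char: '8')
  sorted[1] = 77x7z8$y78z  (last char: 'z')
  sorted[2] = 78z77x7z8$y  (last char: 'y')
  sorted[3] = 7x7z8$y78z7  (last char: '7')
  sorted[4] = 7z8$y78z77x  (last char: 'x')
  sorted[5] = 8$y78z77x7z  (last char: 'z')
  sorted[6] = 8z77x7z8$y7  (last char: '7')
  sorted[7] = x7z8$y78z77  (last char: '7')
  sorted[8] = y78z77x7z8$  (last char: '$')
  sorted[9] = z77x7z8$y78  (last char: '8')
  sorted[10] = z8$y78z77x7  (last char: '7')
Last column: 8zy7xz77$87
Original string S is at sorted index 8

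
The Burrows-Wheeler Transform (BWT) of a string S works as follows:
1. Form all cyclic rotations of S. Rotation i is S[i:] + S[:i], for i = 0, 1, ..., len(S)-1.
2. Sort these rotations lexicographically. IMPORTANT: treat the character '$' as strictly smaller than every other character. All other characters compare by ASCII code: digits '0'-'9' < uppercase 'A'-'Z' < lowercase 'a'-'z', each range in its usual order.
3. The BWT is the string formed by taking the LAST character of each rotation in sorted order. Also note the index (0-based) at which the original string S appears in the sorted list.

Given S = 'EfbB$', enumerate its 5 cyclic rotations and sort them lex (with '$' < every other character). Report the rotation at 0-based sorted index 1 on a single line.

All 5 rotations (rotation i = S[i:]+S[:i]):
  rot[0] = EfbB$
  rot[1] = fbB$E
  rot[2] = bB$Ef
  rot[3] = B$Efb
  rot[4] = $EfbB
Sorted (with $ < everything):
  sorted[0] = $EfbB
  sorted[1] = B$Efb
  sorted[2] = EfbB$
  sorted[3] = bB$Ef
  sorted[4] = fbB$E
sorted[1] = B$Efb

Answer: B$Efb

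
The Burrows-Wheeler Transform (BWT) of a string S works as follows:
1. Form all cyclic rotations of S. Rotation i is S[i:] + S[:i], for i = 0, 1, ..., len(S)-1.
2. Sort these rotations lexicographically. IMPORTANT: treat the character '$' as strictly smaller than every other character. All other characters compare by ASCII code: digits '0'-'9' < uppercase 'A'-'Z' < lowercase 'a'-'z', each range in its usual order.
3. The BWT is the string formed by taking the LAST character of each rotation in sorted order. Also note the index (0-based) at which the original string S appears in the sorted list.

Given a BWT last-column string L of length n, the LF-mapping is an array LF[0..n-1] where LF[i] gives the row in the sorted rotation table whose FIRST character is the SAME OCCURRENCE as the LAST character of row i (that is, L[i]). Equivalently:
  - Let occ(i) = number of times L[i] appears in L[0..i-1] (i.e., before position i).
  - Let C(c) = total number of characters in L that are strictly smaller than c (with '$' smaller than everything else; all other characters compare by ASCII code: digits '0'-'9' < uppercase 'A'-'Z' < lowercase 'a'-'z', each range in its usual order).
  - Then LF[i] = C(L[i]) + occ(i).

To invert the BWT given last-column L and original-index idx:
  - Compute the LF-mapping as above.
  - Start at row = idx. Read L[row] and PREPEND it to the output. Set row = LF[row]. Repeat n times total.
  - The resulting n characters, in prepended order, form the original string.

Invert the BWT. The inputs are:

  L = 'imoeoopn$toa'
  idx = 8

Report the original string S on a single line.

Answer: onomatopoei$

Derivation:
LF mapping: 3 4 6 2 7 8 10 5 0 11 9 1
Walk LF starting at row 8, prepending L[row]:
  step 1: row=8, L[8]='$', prepend. Next row=LF[8]=0
  step 2: row=0, L[0]='i', prepend. Next row=LF[0]=3
  step 3: row=3, L[3]='e', prepend. Next row=LF[3]=2
  step 4: row=2, L[2]='o', prepend. Next row=LF[2]=6
  step 5: row=6, L[6]='p', prepend. Next row=LF[6]=10
  step 6: row=10, L[10]='o', prepend. Next row=LF[10]=9
  step 7: row=9, L[9]='t', prepend. Next row=LF[9]=11
  step 8: row=11, L[11]='a', prepend. Next row=LF[11]=1
  step 9: row=1, L[1]='m', prepend. Next row=LF[1]=4
  step 10: row=4, L[4]='o', prepend. Next row=LF[4]=7
  step 11: row=7, L[7]='n', prepend. Next row=LF[7]=5
  step 12: row=5, L[5]='o', prepend. Next row=LF[5]=8
Reversed output: onomatopoei$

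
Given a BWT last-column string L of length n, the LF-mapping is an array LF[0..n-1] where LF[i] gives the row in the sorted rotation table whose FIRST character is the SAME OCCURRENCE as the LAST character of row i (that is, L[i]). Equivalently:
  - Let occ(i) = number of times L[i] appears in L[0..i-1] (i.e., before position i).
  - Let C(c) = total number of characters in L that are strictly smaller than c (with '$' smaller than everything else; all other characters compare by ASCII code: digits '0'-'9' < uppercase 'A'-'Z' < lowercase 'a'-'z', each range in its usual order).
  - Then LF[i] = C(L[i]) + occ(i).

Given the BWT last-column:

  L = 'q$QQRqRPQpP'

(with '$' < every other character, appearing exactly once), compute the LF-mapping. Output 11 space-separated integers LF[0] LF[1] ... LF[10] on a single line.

Char counts: '$':1, 'P':2, 'Q':3, 'R':2, 'p':1, 'q':2
C (first-col start): C('$')=0, C('P')=1, C('Q')=3, C('R')=6, C('p')=8, C('q')=9
L[0]='q': occ=0, LF[0]=C('q')+0=9+0=9
L[1]='$': occ=0, LF[1]=C('$')+0=0+0=0
L[2]='Q': occ=0, LF[2]=C('Q')+0=3+0=3
L[3]='Q': occ=1, LF[3]=C('Q')+1=3+1=4
L[4]='R': occ=0, LF[4]=C('R')+0=6+0=6
L[5]='q': occ=1, LF[5]=C('q')+1=9+1=10
L[6]='R': occ=1, LF[6]=C('R')+1=6+1=7
L[7]='P': occ=0, LF[7]=C('P')+0=1+0=1
L[8]='Q': occ=2, LF[8]=C('Q')+2=3+2=5
L[9]='p': occ=0, LF[9]=C('p')+0=8+0=8
L[10]='P': occ=1, LF[10]=C('P')+1=1+1=2

Answer: 9 0 3 4 6 10 7 1 5 8 2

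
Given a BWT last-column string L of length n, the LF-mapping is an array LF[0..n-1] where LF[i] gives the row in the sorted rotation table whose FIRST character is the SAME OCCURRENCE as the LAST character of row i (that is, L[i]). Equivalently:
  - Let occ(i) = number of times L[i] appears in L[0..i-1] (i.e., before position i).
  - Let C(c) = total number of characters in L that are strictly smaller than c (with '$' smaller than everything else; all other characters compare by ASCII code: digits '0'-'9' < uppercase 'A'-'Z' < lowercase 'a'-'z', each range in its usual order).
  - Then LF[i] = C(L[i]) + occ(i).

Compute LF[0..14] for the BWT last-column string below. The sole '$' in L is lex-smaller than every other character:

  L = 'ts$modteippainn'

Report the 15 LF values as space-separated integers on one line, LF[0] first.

Answer: 13 12 0 6 9 2 14 3 4 10 11 1 5 7 8

Derivation:
Char counts: '$':1, 'a':1, 'd':1, 'e':1, 'i':2, 'm':1, 'n':2, 'o':1, 'p':2, 's':1, 't':2
C (first-col start): C('$')=0, C('a')=1, C('d')=2, C('e')=3, C('i')=4, C('m')=6, C('n')=7, C('o')=9, C('p')=10, C('s')=12, C('t')=13
L[0]='t': occ=0, LF[0]=C('t')+0=13+0=13
L[1]='s': occ=0, LF[1]=C('s')+0=12+0=12
L[2]='$': occ=0, LF[2]=C('$')+0=0+0=0
L[3]='m': occ=0, LF[3]=C('m')+0=6+0=6
L[4]='o': occ=0, LF[4]=C('o')+0=9+0=9
L[5]='d': occ=0, LF[5]=C('d')+0=2+0=2
L[6]='t': occ=1, LF[6]=C('t')+1=13+1=14
L[7]='e': occ=0, LF[7]=C('e')+0=3+0=3
L[8]='i': occ=0, LF[8]=C('i')+0=4+0=4
L[9]='p': occ=0, LF[9]=C('p')+0=10+0=10
L[10]='p': occ=1, LF[10]=C('p')+1=10+1=11
L[11]='a': occ=0, LF[11]=C('a')+0=1+0=1
L[12]='i': occ=1, LF[12]=C('i')+1=4+1=5
L[13]='n': occ=0, LF[13]=C('n')+0=7+0=7
L[14]='n': occ=1, LF[14]=C('n')+1=7+1=8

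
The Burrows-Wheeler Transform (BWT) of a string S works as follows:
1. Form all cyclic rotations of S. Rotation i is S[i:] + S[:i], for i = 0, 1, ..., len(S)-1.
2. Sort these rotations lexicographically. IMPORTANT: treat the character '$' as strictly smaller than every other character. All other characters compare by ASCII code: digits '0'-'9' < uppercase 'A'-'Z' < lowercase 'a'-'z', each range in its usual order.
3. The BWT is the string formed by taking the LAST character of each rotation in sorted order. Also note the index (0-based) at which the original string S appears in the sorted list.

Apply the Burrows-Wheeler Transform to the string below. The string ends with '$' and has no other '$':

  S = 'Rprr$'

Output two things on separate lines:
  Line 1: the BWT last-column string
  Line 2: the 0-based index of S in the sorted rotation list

Answer: r$Rrp
1

Derivation:
All 5 rotations (rotation i = S[i:]+S[:i]):
  rot[0] = Rprr$
  rot[1] = prr$R
  rot[2] = rr$Rp
  rot[3] = r$Rpr
  rot[4] = $Rprr
Sorted (with $ < everything):
  sorted[0] = $Rprr  (last char: 'r')
  sorted[1] = Rprr$  (last char: '$')
  sorted[2] = prr$R  (last char: 'R')
  sorted[3] = r$Rpr  (last char: 'r')
  sorted[4] = rr$Rp  (last char: 'p')
Last column: r$Rrp
Original string S is at sorted index 1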